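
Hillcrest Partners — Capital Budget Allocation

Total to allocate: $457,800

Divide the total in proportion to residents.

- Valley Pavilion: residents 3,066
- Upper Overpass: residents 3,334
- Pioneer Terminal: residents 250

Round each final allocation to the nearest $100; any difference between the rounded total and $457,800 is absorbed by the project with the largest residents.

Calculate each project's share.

Combined residents = 3,066 + 3,334 + 250 = 6,650.
Raw shares: Valley Pavilion 211,069.89; Upper Overpass 229,519.58; Pioneer Terminal 17,210.53.
After rounding ($100): Valley Pavilion $211,100; Upper Overpass $229,500; Pioneer Terminal $17,200. Sum = $457,800.
Sum already equals the total — no adjustment.

Valley Pavilion: $211,100; Upper Overpass: $229,500; Pioneer Terminal: $17,200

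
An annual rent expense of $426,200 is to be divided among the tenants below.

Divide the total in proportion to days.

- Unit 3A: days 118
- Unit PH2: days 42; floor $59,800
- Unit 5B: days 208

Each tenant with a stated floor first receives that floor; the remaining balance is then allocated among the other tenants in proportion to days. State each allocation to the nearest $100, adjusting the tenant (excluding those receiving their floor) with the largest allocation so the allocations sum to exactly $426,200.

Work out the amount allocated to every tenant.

Fund the minimums — Unit PH2 $59,800. Balance $366,400.
Balance split over remaining days 326: Unit 3A 132,623.31 → $132,600; Unit 5B 233,776.69 → $233,800.

Unit 3A: $132,600; Unit PH2: $59,800; Unit 5B: $233,800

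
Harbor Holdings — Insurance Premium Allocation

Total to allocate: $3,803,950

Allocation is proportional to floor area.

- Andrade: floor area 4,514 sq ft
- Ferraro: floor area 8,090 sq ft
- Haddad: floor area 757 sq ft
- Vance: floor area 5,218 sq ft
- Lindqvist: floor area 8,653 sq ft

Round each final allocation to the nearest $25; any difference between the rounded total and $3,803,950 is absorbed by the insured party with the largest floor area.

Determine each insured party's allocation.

Total floor area = 4,514 + 8,090 + 757 + 5,218 + 8,653 = 27,232.
Pro-rata amounts: Andrade 630,546.06; Ferraro 1,130,065.93; Haddad 105,742.88; Vance 728,885.54; Lindqvist 1,208,709.58.
After rounding ($25): Andrade $630,550; Ferraro $1,130,075; Haddad $105,750; Vance $728,875; Lindqvist $1,208,700. Sum = $3,803,950.
No rounding difference to absorb.

Andrade: $630,550 · Ferraro: $1,130,075 · Haddad: $105,750 · Vance: $728,875 · Lindqvist: $1,208,700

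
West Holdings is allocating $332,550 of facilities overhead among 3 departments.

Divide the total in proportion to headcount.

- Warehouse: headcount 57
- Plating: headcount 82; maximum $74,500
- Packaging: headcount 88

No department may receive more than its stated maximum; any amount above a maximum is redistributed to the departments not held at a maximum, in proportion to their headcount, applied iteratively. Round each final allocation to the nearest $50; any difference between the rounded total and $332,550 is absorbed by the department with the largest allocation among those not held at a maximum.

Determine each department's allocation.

Headcount total: 227.
Proportional shares (ignoring caps): Warehouse 83,503.74; Plating 120,128.19; Packaging 128,918.06.
Held at cap: Plating ($74,500); residual $258,050 reallocated over remaining headcount 145.
Remaining shares: Warehouse 101,440.34 → $101,450; Packaging 156,609.66 → $156,600.

Warehouse: $101,450 | Plating: $74,500 | Packaging: $156,600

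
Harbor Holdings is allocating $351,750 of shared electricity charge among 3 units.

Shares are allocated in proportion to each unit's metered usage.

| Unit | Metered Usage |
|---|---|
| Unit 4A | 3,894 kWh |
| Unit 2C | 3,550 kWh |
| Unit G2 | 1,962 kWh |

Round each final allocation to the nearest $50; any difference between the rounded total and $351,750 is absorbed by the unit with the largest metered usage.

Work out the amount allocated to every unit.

Unit 4A: $145,650 · Unit 2C: $132,750 · Unit G2: $73,350

Total metered usage = 9,406.
Unrounded shares: Unit 4A 3,894/9,406 × $351,750 = 145,621.36; Unit 2C 3,550/9,406 × $351,750 = 132,757.02; Unit G2 1,962/9,406 × $351,750 = 73,371.62.
After rounding ($50): Unit 4A $145,600; Unit 2C $132,750; Unit G2 $73,350. Sum = $351,700.
Difference $351,750 − $351,700 = +$50 applied to largest metered usage (Unit 4A): Unit 4A becomes $145,650.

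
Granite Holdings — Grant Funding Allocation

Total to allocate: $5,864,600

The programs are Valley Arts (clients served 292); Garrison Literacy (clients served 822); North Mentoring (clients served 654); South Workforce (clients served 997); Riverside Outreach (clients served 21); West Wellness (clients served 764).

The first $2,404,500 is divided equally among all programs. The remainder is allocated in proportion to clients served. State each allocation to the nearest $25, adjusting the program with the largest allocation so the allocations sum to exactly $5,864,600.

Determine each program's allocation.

Valley Arts: $685,350 · Garrison Literacy: $1,201,925 · North Mentoring: $1,038,200 · South Workforce: $1,372,500 · Riverside Outreach: $421,225 · West Wellness: $1,145,400

Equal tier: $2,404,500 ÷ 6 = $400,750 apiece.
Remainder $3,460,100 by clients served (total 3,550): Valley Arts 284,605.41 → $284,600; Garrison Literacy 801,183.72 → $801,175; North Mentoring 637,438.14 → $637,450; South Workforce 971,752.03 → $971,750; Riverside Outreach 20,468.20 → $20,475; West Wellness 744,652.51 → $744,650.
Totals: Valley Arts $400,750 + $284,600 = $685,350; Garrison Literacy $400,750 + $801,175 = $1,201,925; North Mentoring $400,750 + $637,450 = $1,038,200; South Workforce $400,750 + $971,750 = $1,372,500; Riverside Outreach $400,750 + $20,475 = $421,225; West Wellness $400,750 + $744,650 = $1,145,400.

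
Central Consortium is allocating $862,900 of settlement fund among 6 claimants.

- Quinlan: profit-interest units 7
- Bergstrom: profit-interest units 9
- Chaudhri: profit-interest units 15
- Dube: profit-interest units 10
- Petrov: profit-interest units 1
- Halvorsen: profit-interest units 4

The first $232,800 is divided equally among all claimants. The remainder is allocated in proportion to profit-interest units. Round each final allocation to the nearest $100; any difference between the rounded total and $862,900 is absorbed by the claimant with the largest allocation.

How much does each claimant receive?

Equal tier: $232,800 ÷ 6 = $38,800 apiece.
Remainder $630,100 by profit-interest units (total 46): Quinlan 95,884.78 → $95,900; Bergstrom 123,280.43 → $123,300; Chaudhri 205,467.39 → $205,500; Dube 136,978.26 → $137,000; Petrov 13,697.83 → $13,700; Halvorsen 54,791.30 → $54,800.
Rounding difference −$100 on remainder applied to Chaudhri.
Totals: Quinlan $38,800 + $95,900 = $134,700; Bergstrom $38,800 + $123,300 = $162,100; Chaudhri $38,800 + $205,400 = $244,200; Dube $38,800 + $137,000 = $175,800; Petrov $38,800 + $13,700 = $52,500; Halvorsen $38,800 + $54,800 = $93,600.

Quinlan: $134,700 | Bergstrom: $162,100 | Chaudhri: $244,200 | Dube: $175,800 | Petrov: $52,500 | Halvorsen: $93,600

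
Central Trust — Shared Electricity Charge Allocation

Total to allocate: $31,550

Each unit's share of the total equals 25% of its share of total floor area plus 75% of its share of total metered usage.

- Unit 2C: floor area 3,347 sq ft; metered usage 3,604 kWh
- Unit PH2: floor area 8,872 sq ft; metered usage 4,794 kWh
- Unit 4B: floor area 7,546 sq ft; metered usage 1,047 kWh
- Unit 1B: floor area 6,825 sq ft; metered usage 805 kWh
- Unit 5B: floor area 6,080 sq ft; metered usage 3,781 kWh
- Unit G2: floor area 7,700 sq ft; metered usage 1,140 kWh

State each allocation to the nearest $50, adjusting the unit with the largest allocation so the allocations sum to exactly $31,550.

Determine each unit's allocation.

Unit 2C: $6,300 | Unit PH2: $9,150 | Unit 4B: $3,100 | Unit 1B: $2,600 | Unit 5B: $7,100 | Unit G2: $3,300

Floor area total 40,370; metered usage total 15,171.
Blended shares (25% floor area + 75% metered usage): Unit 2C 0.1989; Unit PH2 0.2919; Unit 4B 0.0985; Unit 1B 0.0821; Unit 5B 0.2246; Unit G2 0.1040.
Raw shares: Unit 2C 6,275.17; Unit PH2 9,210.71; Unit 4B 3,107.37; Unit 1B 2,589.04; Unit 5B 7,085.21; Unit G2 3,282.51.
After rounding ($50): Unit 2C $6,300; Unit PH2 $9,200; Unit 4B $3,100; Unit 1B $2,600; Unit 5B $7,100; Unit G2 $3,300. Sum = $31,600.
Difference $31,550 − $31,600 = −$50 applied to largest allocation (Unit PH2): Unit PH2 becomes $9,150.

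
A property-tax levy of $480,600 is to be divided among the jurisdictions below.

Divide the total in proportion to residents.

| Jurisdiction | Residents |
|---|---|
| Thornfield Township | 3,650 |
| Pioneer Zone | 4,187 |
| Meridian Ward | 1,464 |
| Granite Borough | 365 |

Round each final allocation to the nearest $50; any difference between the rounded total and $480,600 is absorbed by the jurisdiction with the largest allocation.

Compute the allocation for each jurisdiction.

Thornfield Township: $181,500; Pioneer Zone: $208,150; Meridian Ward: $72,800; Granite Borough: $18,150

Sum of residents: 9,666.
Raw shares: Thornfield Township 3,650/9,666 × $480,600 = 181,480.45; Pioneer Zone 4,187/9,666 × $480,600 = 208,180.45; Meridian Ward 1,464/9,666 × $480,600 = 72,791.06; Granite Borough 365/9,666 × $480,600 = 18,148.04.
At nearest $50: Thornfield Township $181,500; Pioneer Zone $208,200; Meridian Ward $72,800; Granite Borough $18,150. Sum = $480,650.
Difference $480,600 − $480,650 = −$50 applied to largest allocation (Pioneer Zone): Pioneer Zone becomes $208,150.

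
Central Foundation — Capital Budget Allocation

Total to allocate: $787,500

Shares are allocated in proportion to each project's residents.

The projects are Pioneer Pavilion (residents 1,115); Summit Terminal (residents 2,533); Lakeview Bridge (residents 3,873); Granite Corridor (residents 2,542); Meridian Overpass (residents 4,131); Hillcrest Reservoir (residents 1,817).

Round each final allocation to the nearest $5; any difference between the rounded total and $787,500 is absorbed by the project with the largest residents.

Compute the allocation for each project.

Pioneer Pavilion: $54,840 | Summit Terminal: $124,585 | Lakeview Bridge: $190,495 | Granite Corridor: $125,030 | Meridian Overpass: $203,180 | Hillcrest Reservoir: $89,370

Residents total: 1,115 + 2,533 + 3,873 + 2,542 + 4,131 + 1,817 = 16,011.
Unrounded shares: Pioneer Pavilion 54,841.20; Summit Terminal 124,585.44; Lakeview Bridge 190,493.25; Granite Corridor 125,028.11; Meridian Overpass 203,182.97; Hillcrest Reservoir 89,369.03.
Rounded to nearest $5: Pioneer Pavilion $54,840; Summit Terminal $124,585; Lakeview Bridge $190,495; Granite Corridor $125,030; Meridian Overpass $203,185; Hillcrest Reservoir $89,370. Sum = $787,505.
Difference $787,500 − $787,505 = −$5 applied to largest residents (Meridian Overpass): Meridian Overpass becomes $203,180.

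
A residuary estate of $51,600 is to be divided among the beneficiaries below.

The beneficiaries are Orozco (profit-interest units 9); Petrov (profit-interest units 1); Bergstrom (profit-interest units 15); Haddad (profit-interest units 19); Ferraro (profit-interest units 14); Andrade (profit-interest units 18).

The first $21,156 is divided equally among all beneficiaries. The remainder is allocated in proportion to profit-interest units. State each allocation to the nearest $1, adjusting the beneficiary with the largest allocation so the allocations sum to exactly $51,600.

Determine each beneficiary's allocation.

$21,156 shared equally gives $3,526 per beneficiary.
Remainder $30,444 by profit-interest units (total 76): Orozco 3,605.21 → $3,605; Petrov 400.58 → $401; Bergstrom 6,008.68 → $6,009; Haddad 7,611.00 → $7,611; Ferraro 5,608.11 → $5,608; Andrade 7,210.42 → $7,210.
Totals: Orozco $3,526 + $3,605 = $7,131; Petrov $3,526 + $401 = $3,927; Bergstrom $3,526 + $6,009 = $9,535; Haddad $3,526 + $7,611 = $11,137; Ferraro $3,526 + $5,608 = $9,134; Andrade $3,526 + $7,210 = $10,736.

Orozco: $7,131 · Petrov: $3,927 · Bergstrom: $9,535 · Haddad: $11,137 · Ferraro: $9,134 · Andrade: $10,736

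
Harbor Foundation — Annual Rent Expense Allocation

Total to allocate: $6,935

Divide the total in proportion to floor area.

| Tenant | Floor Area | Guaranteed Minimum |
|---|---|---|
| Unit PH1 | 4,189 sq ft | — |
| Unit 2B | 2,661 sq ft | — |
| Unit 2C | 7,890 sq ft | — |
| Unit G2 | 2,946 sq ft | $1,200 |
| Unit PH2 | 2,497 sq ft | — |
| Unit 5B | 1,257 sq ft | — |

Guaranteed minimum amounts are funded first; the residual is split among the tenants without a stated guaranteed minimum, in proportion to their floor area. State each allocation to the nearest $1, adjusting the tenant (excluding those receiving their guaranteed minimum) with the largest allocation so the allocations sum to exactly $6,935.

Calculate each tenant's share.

Guaranteed amounts: Unit G2 $1,200. Remaining pool $5,735.
Remaining pool split over remaining floor area 18,494: Unit PH1 1,299.01 → $1,299; Unit 2B 825.18 → $825; Unit 2C 2,446.69 → $2,447; Unit PH2 774.32 → $774; Unit 5B 389.80 → $390.

Unit PH1: $1,299; Unit 2B: $825; Unit 2C: $2,447; Unit G2: $1,200; Unit PH2: $774; Unit 5B: $390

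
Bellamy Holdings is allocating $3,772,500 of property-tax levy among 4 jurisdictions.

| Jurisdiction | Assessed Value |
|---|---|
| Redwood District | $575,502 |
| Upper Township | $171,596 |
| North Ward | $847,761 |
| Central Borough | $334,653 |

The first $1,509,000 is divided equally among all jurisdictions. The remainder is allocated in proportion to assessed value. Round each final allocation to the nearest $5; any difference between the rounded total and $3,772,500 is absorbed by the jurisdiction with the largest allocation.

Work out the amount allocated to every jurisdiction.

Redwood District: $1,052,370 · Upper Township: $578,550 · North Ward: $1,371,750 · Central Borough: $769,830

$1,509,000 shared equally gives $377,250 per jurisdiction.
Remainder $2,263,500 by assessed value (total 1,929,512): Redwood District 675,118.26 → $675,120; Upper Township 201,298.33 → $201,300; North Ward 994,503.80 → $994,505; Central Borough 392,579.61 → $392,580.
Rounding difference −$5 on remainder applied to North Ward.
Totals: Redwood District $377,250 + $675,120 = $1,052,370; Upper Township $377,250 + $201,300 = $578,550; North Ward $377,250 + $994,500 = $1,371,750; Central Borough $377,250 + $392,580 = $769,830.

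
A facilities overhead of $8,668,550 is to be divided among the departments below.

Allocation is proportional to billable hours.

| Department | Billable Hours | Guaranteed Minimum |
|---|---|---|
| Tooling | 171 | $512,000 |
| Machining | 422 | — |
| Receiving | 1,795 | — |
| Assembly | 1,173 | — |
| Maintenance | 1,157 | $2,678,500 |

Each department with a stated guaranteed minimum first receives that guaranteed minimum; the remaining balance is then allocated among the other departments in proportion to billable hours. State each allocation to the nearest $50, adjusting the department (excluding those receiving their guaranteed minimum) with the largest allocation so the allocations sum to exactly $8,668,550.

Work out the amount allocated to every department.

Tooling: $512,000; Machining: $681,950; Receiving: $2,900,600; Assembly: $1,895,500; Maintenance: $2,678,500

Guaranteed amounts: Tooling $512,000; Maintenance $2,678,500. Residual $5,478,050.
Residual split over remaining billable hours 3,390: Machining 681,928.35 → $681,950; Receiving 2,900,619.40 → $2,900,600; Assembly 1,895,502.26 → $1,895,500.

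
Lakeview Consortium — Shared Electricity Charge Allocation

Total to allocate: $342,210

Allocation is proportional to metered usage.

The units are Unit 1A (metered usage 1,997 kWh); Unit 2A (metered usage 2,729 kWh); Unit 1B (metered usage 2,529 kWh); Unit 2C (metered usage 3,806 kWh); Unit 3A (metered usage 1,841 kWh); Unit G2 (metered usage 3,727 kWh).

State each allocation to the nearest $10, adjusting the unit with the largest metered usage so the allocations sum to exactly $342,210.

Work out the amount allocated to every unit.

Unit 1A: $41,100; Unit 2A: $56,160; Unit 1B: $52,040; Unit 2C: $78,320; Unit 3A: $37,890; Unit G2: $76,700

Sum of metered usage: 1,997 + 2,729 + 2,529 + 3,806 + 1,841 + 3,727 = 16,629.
Unrounded shares: Unit 1A 41,096.48; Unit 2A 56,160.39; Unit 1B 52,044.57; Unit 2C 78,324.09; Unit 3A 37,886.14; Unit G2 76,698.34.
At nearest $10: Unit 1A $41,100; Unit 2A $56,160; Unit 1B $52,040; Unit 2C $78,320; Unit 3A $37,890; Unit G2 $76,700. Sum = $342,210.
No rounding difference to absorb.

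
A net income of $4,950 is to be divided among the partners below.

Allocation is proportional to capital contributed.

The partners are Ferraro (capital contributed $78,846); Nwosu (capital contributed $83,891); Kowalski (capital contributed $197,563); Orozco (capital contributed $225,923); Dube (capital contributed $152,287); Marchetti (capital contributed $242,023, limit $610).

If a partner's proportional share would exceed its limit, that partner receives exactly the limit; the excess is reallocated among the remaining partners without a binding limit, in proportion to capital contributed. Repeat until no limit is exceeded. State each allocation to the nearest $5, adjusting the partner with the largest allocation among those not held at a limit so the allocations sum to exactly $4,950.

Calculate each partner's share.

Ferraro: $465; Nwosu: $495; Kowalski: $1,160; Orozco: $1,325; Dube: $895; Marchetti: $610

Capital contributed total: 980,533.
Proportional shares (ignoring caps): Ferraro 398.04; Nwosu 423.50; Kowalski 997.35; Orozco 1,140.52; Dube 768.79; Marchetti 1,221.80.
Held at cap: Marchetti ($610); remaining pool $4,340 reallocated over remaining capital contributed 738,510.
Remaining shares: Ferraro 463.35 → $465; Nwosu 493.00 → $495; Kowalski 1,161.02 → $1,160; Orozco 1,327.68 → $1,330; Dube 894.94 → $895.
Rounding difference −$5 applied to Orozco → $1,325.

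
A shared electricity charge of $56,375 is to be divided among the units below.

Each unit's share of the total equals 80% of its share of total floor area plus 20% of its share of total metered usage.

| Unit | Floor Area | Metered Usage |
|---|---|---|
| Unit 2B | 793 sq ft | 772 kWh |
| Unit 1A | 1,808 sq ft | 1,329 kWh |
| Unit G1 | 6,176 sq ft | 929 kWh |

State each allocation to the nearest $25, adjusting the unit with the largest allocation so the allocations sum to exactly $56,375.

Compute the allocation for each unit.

Unit 2B: $6,950 | Unit 1A: $14,225 | Unit G1: $35,200

Floor area total 8,777; metered usage total 3,030.
Combined weights (80% floor area + 20% metered usage): Unit 2B 0.1232; Unit 1A 0.2525; Unit G1 0.6242.
Proportional shares: Unit 2B 6,947.48; Unit 1A 14,235.65; Unit G1 35,191.87.
At nearest $25: Unit 2B $6,950; Unit 1A $14,225; Unit G1 $35,200. Sum = $56,375.
Rounded total matches; no reconciliation needed.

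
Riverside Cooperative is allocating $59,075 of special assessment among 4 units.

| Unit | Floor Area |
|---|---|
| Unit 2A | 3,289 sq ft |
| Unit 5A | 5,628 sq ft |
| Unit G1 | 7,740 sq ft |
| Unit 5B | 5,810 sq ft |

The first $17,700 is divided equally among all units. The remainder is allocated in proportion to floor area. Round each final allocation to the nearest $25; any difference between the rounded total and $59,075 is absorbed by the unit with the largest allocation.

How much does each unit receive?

Equal tier: $17,700 ÷ 4 = $4,425 apiece.
Remainder $41,375 by floor area (total 22,467): Unit 2A 6,056.99 → $6,050; Unit 5A 10,364.47 → $10,375; Unit G1 14,253.91 → $14,250; Unit 5B 10,699.64 → $10,700.
Totals: Unit 2A $4,425 + $6,050 = $10,475; Unit 5A $4,425 + $10,375 = $14,800; Unit G1 $4,425 + $14,250 = $18,675; Unit 5B $4,425 + $10,700 = $15,125.

Unit 2A: $10,475; Unit 5A: $14,800; Unit G1: $18,675; Unit 5B: $15,125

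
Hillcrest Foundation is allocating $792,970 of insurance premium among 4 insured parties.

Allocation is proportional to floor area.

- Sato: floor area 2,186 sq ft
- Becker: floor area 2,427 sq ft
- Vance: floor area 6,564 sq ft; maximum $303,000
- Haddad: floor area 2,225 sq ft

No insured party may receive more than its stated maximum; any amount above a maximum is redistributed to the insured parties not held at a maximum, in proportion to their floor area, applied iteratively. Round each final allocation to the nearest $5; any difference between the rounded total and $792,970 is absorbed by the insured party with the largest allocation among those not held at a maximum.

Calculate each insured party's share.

Sato: $156,635; Becker: $173,905; Vance: $303,000; Haddad: $159,430

Total floor area = 13,402.
Unconstrained shares: Sato 129,341.32; Becker 143,600.82; Vance 388,378.98; Haddad 131,648.88.
Cap binds for Vance ($303,000); residual $489,970 reallocated over remaining floor area 6,838.
Redistributed shares: Sato 156,635.63 → $156,635; Becker 173,904.24 → $173,905; Haddad 159,430.13 → $159,430.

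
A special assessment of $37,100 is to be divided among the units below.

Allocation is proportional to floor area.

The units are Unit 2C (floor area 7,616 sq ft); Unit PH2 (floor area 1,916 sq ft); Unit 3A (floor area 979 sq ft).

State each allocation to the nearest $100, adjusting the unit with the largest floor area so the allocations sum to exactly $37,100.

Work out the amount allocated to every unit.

Unit 2C: $26,800 · Unit PH2: $6,800 · Unit 3A: $3,500

Total floor area = 10,511.
Unrounded shares: Unit 2C 7,616/10,511 × $37,100 = 26,881.70; Unit PH2 1,916/10,511 × $37,100 = 6,762.78; Unit 3A 979/10,511 × $37,100 = 3,455.51.
Rounded to nearest $100: Unit 2C $26,900; Unit PH2 $6,800; Unit 3A $3,500. Sum = $37,200.
Difference $37,100 − $37,200 = −$100 applied to largest floor area (Unit 2C): Unit 2C becomes $26,800.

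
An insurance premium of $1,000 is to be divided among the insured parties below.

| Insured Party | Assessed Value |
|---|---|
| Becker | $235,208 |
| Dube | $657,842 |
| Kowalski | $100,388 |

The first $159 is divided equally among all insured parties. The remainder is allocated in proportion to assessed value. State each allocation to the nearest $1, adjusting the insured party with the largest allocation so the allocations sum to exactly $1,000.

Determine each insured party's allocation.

Equal tier: $159 ÷ 3 = $53 apiece.
Remainder $841 by assessed value (total 993,438): Becker 199.12 → $199; Dube 556.90 → $557; Kowalski 84.98 → $85.
Totals: Becker $53 + $199 = $252; Dube $53 + $557 = $610; Kowalski $53 + $85 = $138.

Becker: $252 · Dube: $610 · Kowalski: $138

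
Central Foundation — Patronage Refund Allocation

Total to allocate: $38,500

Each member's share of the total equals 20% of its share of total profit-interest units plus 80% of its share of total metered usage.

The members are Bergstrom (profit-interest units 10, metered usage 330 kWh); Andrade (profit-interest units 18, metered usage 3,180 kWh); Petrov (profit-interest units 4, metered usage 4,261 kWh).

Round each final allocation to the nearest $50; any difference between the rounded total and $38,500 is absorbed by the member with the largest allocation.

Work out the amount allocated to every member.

Bergstrom: $3,700 · Andrade: $16,950 · Petrov: $17,850

Totals — profit-interest units 32, metered usage 7,771.
Combined weights (20% profit-interest units + 80% metered usage): Bergstrom 0.0965; Andrade 0.4399; Petrov 0.4637.
Pro-rata amounts: Bergstrom 3,714.19; Andrade 16,935.03; Petrov 17,850.78.
At nearest $50: Bergstrom $3,700; Andrade $16,950; Petrov $17,850. Sum = $38,500.
Rounded total matches; no reconciliation needed.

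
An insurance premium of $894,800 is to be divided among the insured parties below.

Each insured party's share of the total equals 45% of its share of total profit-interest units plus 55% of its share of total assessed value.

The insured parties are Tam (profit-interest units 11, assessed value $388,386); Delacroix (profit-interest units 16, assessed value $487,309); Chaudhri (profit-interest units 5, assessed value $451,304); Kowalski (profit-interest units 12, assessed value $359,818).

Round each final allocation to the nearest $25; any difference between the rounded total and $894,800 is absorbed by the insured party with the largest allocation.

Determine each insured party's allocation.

Profit-interest units total 44; assessed value total 1,686,817.
Composite weights (45% profit-interest units + 55% assessed value): Tam 0.2391; Delacroix 0.3225; Chaudhri 0.1983; Kowalski 0.2400.
Pro-rata amounts: Tam 213,979.18; Delacroix 288,597.44; Chaudhri 177,427.74; Kowalski 214,795.64.
After rounding ($25): Tam $213,975; Delacroix $288,600; Chaudhri $177,425; Kowalski $214,800. Sum = $894,800.
Rounded total matches; no reconciliation needed.

Tam: $213,975 · Delacroix: $288,600 · Chaudhri: $177,425 · Kowalski: $214,800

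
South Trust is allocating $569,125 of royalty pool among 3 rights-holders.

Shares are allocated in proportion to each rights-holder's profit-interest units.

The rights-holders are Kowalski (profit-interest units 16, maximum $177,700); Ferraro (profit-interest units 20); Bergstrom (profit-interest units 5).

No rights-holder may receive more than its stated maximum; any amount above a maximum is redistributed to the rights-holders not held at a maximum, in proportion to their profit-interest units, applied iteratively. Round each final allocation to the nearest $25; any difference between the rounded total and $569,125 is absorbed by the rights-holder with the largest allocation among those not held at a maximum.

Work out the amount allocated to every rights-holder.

Kowalski: $177,700 · Ferraro: $313,150 · Bergstrom: $78,275

Sum of profit-interest units: 41.
Pro-rata shares before constraints: Kowalski 222,097.56; Ferraro 277,621.95; Bergstrom 69,405.49.
Capped: Kowalski ($177,700); balance $391,425 reallocated over remaining profit-interest units 25.
Remaining shares: Ferraro 313,140.00 → $313,150; Bergstrom 78,285.00 → $78,275.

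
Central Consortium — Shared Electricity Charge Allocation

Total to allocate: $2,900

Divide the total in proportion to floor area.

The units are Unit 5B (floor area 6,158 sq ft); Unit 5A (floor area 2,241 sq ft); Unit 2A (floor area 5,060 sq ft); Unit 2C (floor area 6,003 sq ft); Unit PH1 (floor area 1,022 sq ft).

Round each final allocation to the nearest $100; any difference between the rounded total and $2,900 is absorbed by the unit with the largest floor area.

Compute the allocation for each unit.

Unit 5B: $1,000 | Unit 5A: $300 | Unit 2A: $700 | Unit 2C: $800 | Unit PH1: $100

Total floor area = 20,484.
Pro-rata amounts: Unit 5B 6,158/20,484 × $2,900 = 871.81; Unit 5A 2,241/20,484 × $2,900 = 317.27; Unit 2A 5,060/20,484 × $2,900 = 716.36; Unit 2C 6,003/20,484 × $2,900 = 849.87; Unit PH1 1,022/20,484 × $2,900 = 144.69.
After rounding ($100): Unit 5B $900; Unit 5A $300; Unit 2A $700; Unit 2C $800; Unit PH1 $100. Sum = $2,800.
Difference $2,900 − $2,800 = +$100 applied to largest floor area (Unit 5B): Unit 5B becomes $1,000.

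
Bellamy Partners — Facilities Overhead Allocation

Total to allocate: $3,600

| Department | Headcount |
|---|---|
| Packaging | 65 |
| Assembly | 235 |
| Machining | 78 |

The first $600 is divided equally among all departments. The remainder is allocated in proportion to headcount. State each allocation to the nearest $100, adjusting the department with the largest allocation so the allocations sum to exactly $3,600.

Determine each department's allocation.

First tranche $600 split equally: $200 each.
Remainder $3,000 by headcount (total 378): Packaging 515.87 → $500; Assembly 1,865.08 → $1,900; Machining 619.05 → $600.
Totals: Packaging $200 + $500 = $700; Assembly $200 + $1,900 = $2,100; Machining $200 + $600 = $800.

Packaging: $700; Assembly: $2,100; Machining: $800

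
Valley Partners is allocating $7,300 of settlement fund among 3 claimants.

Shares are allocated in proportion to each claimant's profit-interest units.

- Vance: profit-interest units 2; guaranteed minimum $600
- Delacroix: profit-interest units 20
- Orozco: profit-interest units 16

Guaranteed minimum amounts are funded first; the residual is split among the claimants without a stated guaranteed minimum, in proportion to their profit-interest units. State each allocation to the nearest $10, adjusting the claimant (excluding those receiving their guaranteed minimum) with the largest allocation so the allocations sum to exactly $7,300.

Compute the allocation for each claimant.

Guaranteed amounts: Vance $600. Residual $6,700.
Residual split over remaining profit-interest units 36: Delacroix 3,722.22 → $3,720; Orozco 2,977.78 → $2,980.

Vance: $600 · Delacroix: $3,720 · Orozco: $2,980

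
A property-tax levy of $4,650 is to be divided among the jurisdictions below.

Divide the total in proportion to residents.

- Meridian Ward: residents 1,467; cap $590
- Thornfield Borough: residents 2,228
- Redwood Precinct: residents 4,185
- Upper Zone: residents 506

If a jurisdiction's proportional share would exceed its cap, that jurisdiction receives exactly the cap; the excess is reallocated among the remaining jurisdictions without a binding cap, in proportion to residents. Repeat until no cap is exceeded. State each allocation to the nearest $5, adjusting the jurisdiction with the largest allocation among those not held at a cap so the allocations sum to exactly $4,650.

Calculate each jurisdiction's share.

Sum of residents: 8,386.
Pro-rata shares before constraints: Meridian Ward 813.45; Thornfield Borough 1,235.42; Redwood Precinct 2,320.56; Upper Zone 280.57.
Capped: Meridian Ward ($590); remaining pool $4,060 reallocated over remaining residents 6,919.
Shares after redistribution: Thornfield Borough 1,307.37 → $1,305; Redwood Precinct 2,455.72 → $2,455; Upper Zone 296.92 → $295.
Rounding difference +$5 applied to Redwood Precinct → $2,460.

Meridian Ward: $590 · Thornfield Borough: $1,305 · Redwood Precinct: $2,460 · Upper Zone: $295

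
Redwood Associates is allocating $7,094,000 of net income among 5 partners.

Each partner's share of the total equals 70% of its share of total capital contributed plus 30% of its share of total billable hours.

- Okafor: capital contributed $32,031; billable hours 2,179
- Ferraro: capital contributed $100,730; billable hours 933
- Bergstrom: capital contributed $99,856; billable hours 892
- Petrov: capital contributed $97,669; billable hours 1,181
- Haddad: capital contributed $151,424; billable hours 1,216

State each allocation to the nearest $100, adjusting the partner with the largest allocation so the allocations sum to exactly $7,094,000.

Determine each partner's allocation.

Totals — capital contributed 481,710, billable hours 6,401.
Combined weights (70% capital contributed + 30% billable hours): Okafor 0.1487; Ferraro 0.1901; Bergstrom 0.1869; Petrov 0.1973; Haddad 0.2770.
Unrounded shares: Okafor 1,054,670.11; Ferraro 1,348,597.73; Bergstrom 1,325,956.28; Petrov 1,399,497.69; Haddad 1,965,278.20.
At nearest $100: Okafor $1,054,700; Ferraro $1,348,600; Bergstrom $1,326,000; Petrov $1,399,500; Haddad $1,965,300. Sum = $7,094,100.
Difference $7,094,000 − $7,094,100 = −$100 applied to largest allocation (Haddad): Haddad becomes $1,965,200.

Okafor: $1,054,700 | Ferraro: $1,348,600 | Bergstrom: $1,326,000 | Petrov: $1,399,500 | Haddad: $1,965,200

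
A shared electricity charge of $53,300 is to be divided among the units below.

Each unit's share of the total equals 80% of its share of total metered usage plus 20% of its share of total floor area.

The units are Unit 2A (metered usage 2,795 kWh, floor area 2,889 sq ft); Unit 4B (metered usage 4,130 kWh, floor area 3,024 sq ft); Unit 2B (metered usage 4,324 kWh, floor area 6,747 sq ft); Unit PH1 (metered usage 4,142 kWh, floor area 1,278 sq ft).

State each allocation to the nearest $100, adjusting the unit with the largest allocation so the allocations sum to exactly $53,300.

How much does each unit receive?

Unit 2A: $10,000 · Unit 4B: $13,800 · Unit 2B: $17,000 · Unit PH1: $12,500

Totals — metered usage 15,391, floor area 13,938.
Combined weights (80% metered usage + 20% floor area): Unit 2A 0.1867; Unit 4B 0.2581; Unit 2B 0.3216; Unit PH1 0.2336.
Pro-rata amounts: Unit 2A 9,952.96; Unit 4B 13,754.76; Unit 2B 17,139.64; Unit PH1 12,452.64.
At nearest $100: Unit 2A $10,000; Unit 4B $13,800; Unit 2B $17,100; Unit PH1 $12,500. Sum = $53,400.
Difference $53,300 − $53,400 = −$100 applied to largest allocation (Unit 2B): Unit 2B becomes $17,000.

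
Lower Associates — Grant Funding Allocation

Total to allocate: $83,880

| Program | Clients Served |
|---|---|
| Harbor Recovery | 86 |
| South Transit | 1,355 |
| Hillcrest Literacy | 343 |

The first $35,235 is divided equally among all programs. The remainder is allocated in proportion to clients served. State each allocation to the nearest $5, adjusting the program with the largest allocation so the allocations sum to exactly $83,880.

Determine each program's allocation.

Harbor Recovery: $14,090; South Transit: $48,690; Hillcrest Literacy: $21,100

First tranche $35,235 split equally: $11,745 each.
Remainder $48,645 by clients served (total 1,784): Harbor Recovery 2,344.99 → $2,345; South Transit 36,947.30 → $36,945; Hillcrest Literacy 9,352.71 → $9,355.
Totals: Harbor Recovery $11,745 + $2,345 = $14,090; South Transit $11,745 + $36,945 = $48,690; Hillcrest Literacy $11,745 + $9,355 = $21,100.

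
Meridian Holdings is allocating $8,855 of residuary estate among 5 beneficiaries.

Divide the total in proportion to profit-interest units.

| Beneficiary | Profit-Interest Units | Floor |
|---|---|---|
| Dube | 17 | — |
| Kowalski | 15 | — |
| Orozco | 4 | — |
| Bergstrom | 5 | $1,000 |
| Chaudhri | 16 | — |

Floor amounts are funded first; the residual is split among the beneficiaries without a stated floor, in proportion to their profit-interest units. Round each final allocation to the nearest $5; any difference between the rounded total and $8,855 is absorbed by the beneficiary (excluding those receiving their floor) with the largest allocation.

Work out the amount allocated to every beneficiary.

Minimums first: Bergstrom $1,000. Balance $7,855.
Balance split over remaining profit-interest units 52: Dube 2,567.98 → $2,570; Kowalski 2,265.87 → $2,265; Orozco 604.23 → $605; Chaudhri 2,416.92 → $2,415.

Dube: $2,570; Kowalski: $2,265; Orozco: $605; Bergstrom: $1,000; Chaudhri: $2,415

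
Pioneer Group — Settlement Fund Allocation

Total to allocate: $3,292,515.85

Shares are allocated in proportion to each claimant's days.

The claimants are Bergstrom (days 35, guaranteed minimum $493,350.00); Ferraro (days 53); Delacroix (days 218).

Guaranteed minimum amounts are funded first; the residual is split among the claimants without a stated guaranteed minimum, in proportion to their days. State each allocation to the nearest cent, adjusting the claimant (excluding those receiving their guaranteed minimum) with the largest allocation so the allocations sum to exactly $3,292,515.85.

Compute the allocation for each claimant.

Bergstrom: $493,350.00 | Ferraro: $547,438.34 | Delacroix: $2,251,727.51

Guaranteed amounts: Bergstrom $493,350.00. Remaining pool $2,799,165.85.
Remaining pool split over remaining days 271: Ferraro 547,438.3397 → $547,438.34; Delacroix 2,251,727.5103 → $2,251,727.51.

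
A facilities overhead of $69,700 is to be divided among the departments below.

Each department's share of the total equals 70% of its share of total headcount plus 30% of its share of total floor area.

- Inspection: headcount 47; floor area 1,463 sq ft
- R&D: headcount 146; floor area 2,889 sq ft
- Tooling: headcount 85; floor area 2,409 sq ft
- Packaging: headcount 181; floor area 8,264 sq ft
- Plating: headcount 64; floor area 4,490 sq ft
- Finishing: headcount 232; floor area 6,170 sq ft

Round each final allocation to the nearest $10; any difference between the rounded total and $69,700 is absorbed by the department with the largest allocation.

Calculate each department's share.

Inspection: $4,230; R&D: $11,790; Tooling: $7,450; Packaging: $18,420; Plating: $7,790; Finishing: $20,020

Totals — headcount 755, floor area 25,685.
Combined weights (70% headcount + 30% floor area): Inspection 0.0607; R&D 0.1691; Tooling 0.1069; Packaging 0.2643; Plating 0.1118; Finishing 0.2872.
Raw shares: Inspection 4,228.28; R&D 11,786.80; Tooling 7,454.07; Packaging 18,424.35; Plating 7,791.12; Finishing 20,015.38.
At nearest $10: Inspection $4,230; R&D $11,790; Tooling $7,450; Packaging $18,420; Plating $7,790; Finishing $20,020. Sum = $69,700.
No rounding difference to absorb.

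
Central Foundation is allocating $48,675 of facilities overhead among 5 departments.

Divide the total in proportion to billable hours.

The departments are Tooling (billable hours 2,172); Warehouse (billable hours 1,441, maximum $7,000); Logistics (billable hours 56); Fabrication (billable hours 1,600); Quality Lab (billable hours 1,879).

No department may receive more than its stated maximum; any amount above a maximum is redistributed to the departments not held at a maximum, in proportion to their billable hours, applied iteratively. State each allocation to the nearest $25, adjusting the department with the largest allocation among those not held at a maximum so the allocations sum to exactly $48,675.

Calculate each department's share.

Tooling: $15,875 · Warehouse: $7,000 · Logistics: $400 · Fabrication: $11,675 · Quality Lab: $13,725

Combined billable hours = 7,148.
Unconstrained shares: Tooling 14,790.44; Warehouse 9,812.63; Logistics 381.34; Fabrication 10,895.36; Quality Lab 12,795.23.
Cap binds for Warehouse ($7,000); remaining pool $41,675 reallocated over remaining billable hours 5,707.
Redistributed shares: Tooling 15,860.89 → $15,850; Logistics 408.94 → $400; Fabrication 11,683.90 → $11,675; Quality Lab 13,721.28 → $13,725.
Rounding difference +$25 applied to Tooling → $15,875.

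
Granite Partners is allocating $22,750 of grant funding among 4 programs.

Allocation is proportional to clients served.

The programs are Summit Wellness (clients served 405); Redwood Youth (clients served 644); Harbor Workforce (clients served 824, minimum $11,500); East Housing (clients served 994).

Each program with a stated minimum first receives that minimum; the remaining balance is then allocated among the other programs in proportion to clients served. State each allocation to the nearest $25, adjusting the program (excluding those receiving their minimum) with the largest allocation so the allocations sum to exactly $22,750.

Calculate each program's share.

Guaranteed amounts: Harbor Workforce $11,500. Residual $11,250.
Residual split over remaining clients served 2,043: Summit Wellness 2,230.18 → $2,225; Redwood Youth 3,546.26 → $3,550; East Housing 5,473.57 → $5,475.

Summit Wellness: $2,225; Redwood Youth: $3,550; Harbor Workforce: $11,500; East Housing: $5,475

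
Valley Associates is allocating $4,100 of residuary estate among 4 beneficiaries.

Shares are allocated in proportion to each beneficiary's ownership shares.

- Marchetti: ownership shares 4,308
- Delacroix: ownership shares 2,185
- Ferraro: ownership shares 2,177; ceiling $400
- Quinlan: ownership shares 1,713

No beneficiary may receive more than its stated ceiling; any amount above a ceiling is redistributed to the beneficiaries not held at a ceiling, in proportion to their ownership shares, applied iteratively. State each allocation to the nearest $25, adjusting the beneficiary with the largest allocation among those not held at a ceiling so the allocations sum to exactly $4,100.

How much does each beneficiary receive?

Marchetti: $1,950 · Delacroix: $975 · Ferraro: $400 · Quinlan: $775

Ownership shares total: 10,383.
Proportional shares (ignoring caps): Marchetti 1,701.13; Delacroix 862.80; Ferraro 859.65; Quinlan 676.42.
Capped: Ferraro ($400); remaining pool $3,700 reallocated over remaining ownership shares 8,206.
Remaining shares: Marchetti 1,942.43 → $1,950; Delacroix 985.19 → $975; Quinlan 772.37 → $775.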